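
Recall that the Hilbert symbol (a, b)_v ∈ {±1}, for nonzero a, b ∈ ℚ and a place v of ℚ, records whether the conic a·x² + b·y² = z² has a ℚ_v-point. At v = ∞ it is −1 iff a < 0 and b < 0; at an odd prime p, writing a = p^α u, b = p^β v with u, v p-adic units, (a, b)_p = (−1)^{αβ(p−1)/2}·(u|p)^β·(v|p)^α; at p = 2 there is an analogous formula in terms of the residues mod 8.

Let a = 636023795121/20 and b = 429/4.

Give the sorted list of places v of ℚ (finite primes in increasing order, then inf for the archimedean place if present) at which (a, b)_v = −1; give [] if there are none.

Mod squares: a ≡ 5, b ≡ 429. Check v ∈ {∞, 2, 3, 5, 11, 13}.
v=5: a=5^-1·(≡4), b=5^0·(≡1) mod 5; (4|5)=+1, (1|5)=+1; (−1)^{-1·0·2}·(+1)^0·(+1)^-1 = +1.
v=2: v_2(a)=-2, v_2(b)=-2; units ≡ 5, 5 (mod 8); ε·ε+αω+βω = 0·0+-2·1+-2·1 ≡ 0  ⇒  (a,b)_2 = +1.
v=3: a=3^2·(≡2), b=3^1·(≡2) mod 3; (2|3)=-1, (2|3)=-1; (−1)^{2·1·1}·(-1)^1·(-1)^2 = -1.
v=11: a=11^4·(≡9), b=11^1·(≡7) mod 11; (9|11)=+1, (7|11)=-1; (−1)^{4·1·5}·(+1)^1·(-1)^4 = +1.
v=13: a=13^6·(≡2), b=13^1·(≡5) mod 13; (2|13)=-1, (5|13)=-1; (−1)^{6·1·6}·(-1)^1·(-1)^6 = -1.
v=∞: 5 > 0 and 429 > 0  ⇒  (a,b)_∞ = +1.
Ram(5, 429) = {3, 13}; no ℚ_3-point on the conic.

[3, 13]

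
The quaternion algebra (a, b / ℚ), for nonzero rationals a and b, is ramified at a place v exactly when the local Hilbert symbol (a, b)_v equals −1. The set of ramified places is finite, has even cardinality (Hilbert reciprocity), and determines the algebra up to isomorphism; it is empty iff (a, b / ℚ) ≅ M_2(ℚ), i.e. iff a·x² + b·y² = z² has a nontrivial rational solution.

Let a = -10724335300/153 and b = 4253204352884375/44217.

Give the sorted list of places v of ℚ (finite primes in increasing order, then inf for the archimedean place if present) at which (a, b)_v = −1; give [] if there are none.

[2, 7, 17, 31]

(a, b) ≡ (-3689, 97495) mod (ℚ^×)²; places V = {2, 3, 5, 7, 17, 19, 31, 37, ∞}.
(a,b)_37: α=2, u≡25; β=3, v≡14 (mod 37); (25|37)=+1, (14|37)=-1; sign (−1)^0·+1^3·-1^2 = +1.
(a,b)_19: α=2, u≡17; β=2, v≡1 (mod 19); (17|19)=+1, (1|19)=+1; sign (−1)^0·+1^2·+1^2 = +1.
(a,b)_3: α=-2, u≡1; β=-2, v≡1 (mod 3); (1|3)=+1, (1|3)=+1; sign (−1)^0·+1^-2·+1^-2 = +1.
(a,b)_5: α=2, u≡1; β=5, v≡4 (mod 5); (1|5)=+1, (4|5)=+1; sign (−1)^0·+1^5·+1^2 = +1.
(a,b)_7: α=1, u≡5; β=4, v≡3 (mod 7); (5|7)=-1, (3|7)=-1; sign (−1)^0·-1^4·-1^1 = -1.
(a,b)_17: α=-1, u≡2; β=-3, v≡7 (mod 17); (2|17)=+1, (7|17)=-1; sign (−1)^0·+1^-3·-1^-1 = -1.
(a,b)_31: α=1, u≡1; β=1, v≡9 (mod 31); (1|31)=+1, (9|31)=+1; sign (−1)^1·+1^1·+1^1 = -1.
(a,b)_∞: sgn(-3689)=−, sgn(97495)=+, so +1.
(a,b)_2: α=2, β=0; u≡7, v≡7 (mod 8); ε(u)ε(v)=1·1, αω(v)=2·0, βω(u)=0·0; sum ≡ 1  ⇒  -1.
(-3689, 97495 / ℚ) ramifies at {2, 7, 17, 31}: a division algebra.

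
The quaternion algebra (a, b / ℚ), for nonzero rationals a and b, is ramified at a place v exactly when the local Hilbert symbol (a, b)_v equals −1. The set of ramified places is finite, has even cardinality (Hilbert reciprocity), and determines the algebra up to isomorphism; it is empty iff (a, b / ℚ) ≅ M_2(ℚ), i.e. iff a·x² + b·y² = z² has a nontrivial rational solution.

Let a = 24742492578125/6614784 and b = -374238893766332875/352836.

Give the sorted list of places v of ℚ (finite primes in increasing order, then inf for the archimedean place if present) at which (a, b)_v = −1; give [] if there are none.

(a, b) ≡ (8415539, -115) mod (ℚ^×)²; places V = {2, 3, 5, 7, 11, 23, 29, 31, 37, ∞}.
(a,b)_23: α=1, u≡4; β=1, v≡18 (mod 23); (4|23)=+1, (18|23)=+1; sign (−1)^1·+1^1·+1^1 = -1.
(a,b)_11: α=-1, u≡2; β=-2, v≡6 (mod 11); (2|11)=-1, (6|11)=-1; sign (−1)^0·-1^-2·-1^-1 = -1.
(a,b)_∞: sgn(8415539)=+, sgn(-115)=−, so +1.
(a,b)_5: α=8, u≡4; β=3, v≡2 (mod 5); (4|5)=+1, (2|5)=-1; sign (−1)^0·+1^3·-1^8 = +1.
(a,b)_2: α=-8, β=-2; u≡3, v≡5 (mod 8); ε(u)ε(v)=1·0, αω(v)=-8·1, βω(u)=-2·1; sum ≡ 0  ⇒  +1.
(a,b)_3: α=-4, u≡2; β=-6, v≡2 (mod 3); (2|3)=-1, (2|3)=-1; sign (−1)^0·-1^-6·-1^-4 = +1.
(a,b)_31: α=1, u≡16; β=2, v≡7 (mod 31); (16|31)=+1, (7|31)=+1; sign (−1)^0·+1^2·+1^1 = +1.
(a,b)_29: α=-1, u≡15; β=2, v≡28 (mod 29); (15|29)=-1, (28|29)=+1; sign (−1)^0·-1^2·+1^-1 = +1.
(a,b)_7: α=4, u≡6; β=6, v≡2 (mod 7); (6|7)=-1, (2|7)=+1; sign (−1)^0·-1^6·+1^4 = +1.
(a,b)_37: α=1, u≡24; β=2, v≡12 (mod 37); (24|37)=-1, (12|37)=+1; sign (−1)^0·-1^2·+1^1 = +1.
(8415539, -115 / ℚ) ramifies at {11, 23}: a division algebra.

[11, 23]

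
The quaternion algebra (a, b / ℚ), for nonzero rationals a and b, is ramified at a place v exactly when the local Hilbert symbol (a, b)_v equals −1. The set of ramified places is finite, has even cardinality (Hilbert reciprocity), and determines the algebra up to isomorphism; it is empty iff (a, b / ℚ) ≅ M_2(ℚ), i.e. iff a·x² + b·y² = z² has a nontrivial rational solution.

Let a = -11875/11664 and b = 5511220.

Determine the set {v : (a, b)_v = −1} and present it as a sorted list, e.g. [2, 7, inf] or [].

Mod squares: a ≡ -19, b ≡ 1377805. Check v ∈ {∞, 2, 3, 5, 11, 13, 19, 41, 47}.
v=47: a=47^0·(≡2), b=47^1·(≡42) mod 47; (2|47)=+1, (42|47)=+1; (−1)^{0·1·23}·(+1)^1·(+1)^0 = +1.
v=5: a=5^4·(≡4), b=5^1·(≡4) mod 5; (4|5)=+1, (4|5)=+1; (−1)^{4·1·2}·(+1)^1·(+1)^4 = +1.
v=∞: -19 < 0 and 1377805 > 0  ⇒  (a,b)_∞ = +1.
v=11: a=11^0·(≡4), b=11^1·(≡3) mod 11; (4|11)=+1, (3|11)=+1; (−1)^{0·1·5}·(+1)^1·(+1)^0 = +1.
v=19: a=19^1·(≡18), b=19^0·(≡4) mod 19; (18|19)=-1, (4|19)=+1; (−1)^{1·0·9}·(-1)^0·(+1)^1 = +1.
v=2: v_2(a)=-4, v_2(b)=2; units ≡ 5, 5 (mod 8); ε·ε+αω+βω = 0·0+-4·1+2·1 ≡ 0  ⇒  (a,b)_2 = +1.
v=3: a=3^-6·(≡2), b=3^0·(≡1) mod 3; (2|3)=-1, (1|3)=+1; (−1)^{-6·0·1}·(-1)^0·(+1)^-6 = +1.
v=13: a=13^0·(≡11), b=13^1·(≡10) mod 13; (11|13)=-1, (10|13)=+1; (−1)^{0·1·6}·(-1)^1·(+1)^0 = -1.
v=41: a=41^0·(≡11), b=41^1·(≡22) mod 41; (11|41)=-1, (22|41)=-1; (−1)^{0·1·20}·(-1)^1·(-1)^0 = -1.
Ram(-19, 1377805) = {13, 41}; no ℚ_13-point on the conic.

[13, 41]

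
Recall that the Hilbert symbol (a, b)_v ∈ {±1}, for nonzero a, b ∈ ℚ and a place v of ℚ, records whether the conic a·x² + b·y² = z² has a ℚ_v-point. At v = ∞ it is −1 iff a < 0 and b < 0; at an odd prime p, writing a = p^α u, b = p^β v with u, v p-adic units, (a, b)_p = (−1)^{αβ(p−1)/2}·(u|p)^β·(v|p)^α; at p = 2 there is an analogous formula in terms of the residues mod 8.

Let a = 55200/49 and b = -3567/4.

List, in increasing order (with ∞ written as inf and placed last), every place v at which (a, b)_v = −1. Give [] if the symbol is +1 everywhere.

(a, b) ≡ (138, -3567) mod (ℚ^×)²; places V = {2, 3, 5, 7, 23, 29, 41, ∞}.
(a,b)_7: α=-2, u≡5; β=0, v≡6 (mod 7); (5|7)=-1, (6|7)=-1; sign (−1)^0·-1^0·-1^-2 = +1.
(a,b)_29: α=0, u≡5; β=1, v≡20 (mod 29); (5|29)=+1, (20|29)=+1; sign (−1)^0·+1^1·+1^0 = +1.
(a,b)_2: α=5, β=-2; u≡5, v≡1 (mod 8); ε(u)ε(v)=0·0, αω(v)=5·0, βω(u)=-2·1; sum ≡ 0  ⇒  +1.
(a,b)_41: α=0, u≡12; β=1, v≡9 (mod 41); (12|41)=-1, (9|41)=+1; sign (−1)^0·-1^1·+1^0 = -1.
(a,b)_3: α=1, u≡1; β=1, v≡2 (mod 3); (1|3)=+1, (2|3)=-1; sign (−1)^1·+1^1·-1^1 = +1.
(a,b)_5: α=2, u≡2; β=0, v≡2 (mod 5); (2|5)=-1, (2|5)=-1; sign (−1)^0·-1^0·-1^2 = +1.
(a,b)_∞: sgn(138)=+, sgn(-3567)=−, so +1.
(a,b)_23: α=1, u≡18; β=0, v≡11 (mod 23); (18|23)=+1, (11|23)=-1; sign (−1)^0·+1^0·-1^1 = -1.
Ram(138, -3567) = {23, 41}; no ℚ_23-point on the conic.

[23, 41]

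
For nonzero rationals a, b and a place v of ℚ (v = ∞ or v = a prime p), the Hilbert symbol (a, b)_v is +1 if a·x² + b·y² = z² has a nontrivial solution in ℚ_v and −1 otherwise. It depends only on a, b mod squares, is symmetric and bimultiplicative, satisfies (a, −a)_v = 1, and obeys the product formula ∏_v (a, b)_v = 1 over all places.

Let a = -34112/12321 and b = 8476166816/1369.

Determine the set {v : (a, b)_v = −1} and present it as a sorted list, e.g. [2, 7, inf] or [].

(a, b) ≡ (-533, 315146) mod (ℚ^×)²; places V = {2, 3, 13, 17, 23, 31, 37, 41, ∞}.
(a,b)_2: α=6, β=5; u≡3, v≡5 (mod 8); ε(u)ε(v)=1·0, αω(v)=6·1, βω(u)=5·1; sum ≡ 1  ⇒  -1.
(a,b)_∞: sgn(-533)=−, sgn(315146)=+, so +1.
(a,b)_31: α=0, u≡8; β=1, v≡11 (mod 31); (8|31)=+1, (11|31)=-1; sign (−1)^0·+1^1·-1^0 = +1.
(a,b)_13: α=1, u≡8; β=1, v≡4 (mod 13); (8|13)=-1, (4|13)=+1; sign (−1)^0·-1^1·+1^1 = -1.
(a,b)_23: α=0, u≡7; β=1, v≡7 (mod 23); (7|23)=-1, (7|23)=-1; sign (−1)^0·-1^1·-1^0 = -1.
(a,b)_17: α=0, u≡11; β=1, v≡15 (mod 17); (11|17)=-1, (15|17)=+1; sign (−1)^0·-1^1·+1^0 = -1.
(a,b)_3: α=-2, u≡1; β=0, v≡2 (mod 3); (1|3)=+1, (2|3)=-1; sign (−1)^0·+1^0·-1^-2 = +1.
(a,b)_37: α=-2, u≡29; β=-2, v≡23 (mod 37); (29|37)=-1, (23|37)=-1; sign (−1)^0·-1^-2·-1^-2 = +1.
(a,b)_41: α=1, u≡17; β=2, v≡20 (mod 41); (17|41)=-1, (20|41)=+1; sign (−1)^0·-1^2·+1^1 = +1.
(-533, 315146 / ℚ) ramifies at {2, 13, 17, 23}: a division algebra.

[2, 13, 17, 23]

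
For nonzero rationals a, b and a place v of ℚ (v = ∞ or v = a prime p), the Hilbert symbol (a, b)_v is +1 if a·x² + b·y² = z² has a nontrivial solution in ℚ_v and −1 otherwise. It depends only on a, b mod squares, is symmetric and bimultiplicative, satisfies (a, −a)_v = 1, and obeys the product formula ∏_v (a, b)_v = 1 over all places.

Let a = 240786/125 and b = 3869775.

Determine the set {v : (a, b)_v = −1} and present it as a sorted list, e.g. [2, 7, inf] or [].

[3, 13]

Mod squares: a ≡ 2730, b ≡ 39. Check v ∈ {∞, 2, 3, 5, 7, 13}.
v=13: a=13^1·(≡11), b=13^1·(≡1) mod 13; (11|13)=-1, (1|13)=+1; (−1)^{1·1·6}·(-1)^1·(+1)^1 = -1.
v=2: v_2(a)=1, v_2(b)=0; units ≡ 5, 7 (mod 8); ε·ε+αω+βω = 0·1+1·0+0·1 ≡ 0  ⇒  (a,b)_2 = +1.
v=7: a=7^3·(≡5), b=7^2·(≡1) mod 7; (5|7)=-1, (1|7)=+1; (−1)^{3·2·3}·(-1)^2·(+1)^3 = +1.
v=∞: 2730 > 0 and 39 > 0  ⇒  (a,b)_∞ = +1.
v=5: a=5^-3·(≡1), b=5^2·(≡1) mod 5; (1|5)=+1, (1|5)=+1; (−1)^{-3·2·2}·(+1)^2·(+1)^-3 = +1.
v=3: a=3^3·(≡1), b=3^5·(≡1) mod 3; (1|3)=+1, (1|3)=+1; (−1)^{3·5·1}·(+1)^5·(+1)^3 = -1.
Ram(2730, 39) = {3, 13}; no ℚ_3-point on the conic.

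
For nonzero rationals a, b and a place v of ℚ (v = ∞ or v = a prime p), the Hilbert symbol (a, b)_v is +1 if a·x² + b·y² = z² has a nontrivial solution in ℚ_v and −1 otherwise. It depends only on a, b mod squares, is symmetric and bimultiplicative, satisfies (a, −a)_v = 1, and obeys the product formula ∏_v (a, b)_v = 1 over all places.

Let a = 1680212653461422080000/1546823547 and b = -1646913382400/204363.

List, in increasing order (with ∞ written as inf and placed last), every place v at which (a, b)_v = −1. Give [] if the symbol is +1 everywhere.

[2, 3, 7, 11]

Mod squares: a ≡ 6006, b ≡ -78. Check v ∈ {∞, 2, 3, 5, 7, 11, 13, 29}.
v=3: a=3^-7·(≡1), b=3^-5·(≡1) mod 3; (1|3)=+1, (1|3)=+1; (−1)^{-7·-5·1}·(+1)^-5·(+1)^-7 = -1.
v=11: a=11^5·(≡10), b=11^4·(≡8) mod 11; (10|11)=-1, (8|11)=-1; (−1)^{5·4·5}·(-1)^4·(-1)^5 = -1.
v=∞: 6006 > 0 and -78 < 0  ⇒  (a,b)_∞ = +1.
v=2: v_2(a)=17, v_2(b)=11; units ≡ 3, 1 (mod 8); ε·ε+αω+βω = 1·0+17·0+11·1 ≡ 1  ⇒  (a,b)_2 = -1.
v=29: a=29^-4·(≡14), b=29^-2·(≡4) mod 29; (14|29)=-1, (4|29)=+1; (−1)^{-4·-2·14}·(-1)^-2·(+1)^-4 = +1.
v=5: a=5^4·(≡4), b=5^2·(≡3) mod 5; (4|5)=+1, (3|5)=-1; (−1)^{4·2·2}·(+1)^2·(-1)^4 = +1.
v=13: a=13^5·(≡6), b=13^3·(≡7) mod 13; (6|13)=-1, (7|13)=-1; (−1)^{5·3·6}·(-1)^3·(-1)^5 = +1.
v=7: a=7^3·(≡4), b=7^0·(≡3) mod 7; (4|7)=+1, (3|7)=-1; (−1)^{3·0·3}·(+1)^0·(-1)^3 = -1.
(6006, -78 / ℚ) ramifies at {2, 3, 7, 11}: a division algebra.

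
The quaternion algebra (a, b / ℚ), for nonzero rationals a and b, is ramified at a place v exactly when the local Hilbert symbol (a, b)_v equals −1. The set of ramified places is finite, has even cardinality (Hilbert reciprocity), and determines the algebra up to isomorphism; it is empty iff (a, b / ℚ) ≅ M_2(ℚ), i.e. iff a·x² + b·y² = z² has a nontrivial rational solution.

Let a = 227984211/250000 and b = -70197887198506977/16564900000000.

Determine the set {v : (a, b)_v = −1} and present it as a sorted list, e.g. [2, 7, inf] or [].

[2, 3, 7, 19]

Mod squares: a ≡ 3059, b ≡ -57. Check v ∈ {∞, 2, 3, 5, 7, 11, 13, 19, 23, 37}.
v=11: a=11^0·(≡5), b=11^-2·(≡5) mod 11; (5|11)=+1, (5|11)=+1; (−1)^{0·-2·5}·(+1)^-2·(+1)^0 = +1.
v=19: a=19^1·(≡17), b=19^1·(≡11) mod 19; (17|19)=+1, (11|19)=+1; (−1)^{1·1·9}·(+1)^1·(+1)^1 = -1.
v=3: a=3^2·(≡2), b=3^13·(≡2) mod 3; (2|3)=-1, (2|3)=-1; (−1)^{2·13·1}·(-1)^13·(-1)^2 = -1.
v=7: a=7^3·(≡3), b=7^2·(≡6) mod 7; (3|7)=-1, (6|7)=-1; (−1)^{3·2·3}·(-1)^2·(-1)^3 = -1.
v=5: a=5^-6·(≡1), b=5^-8·(≡2) mod 5; (1|5)=+1, (2|5)=-1; (−1)^{-6·-8·2}·(+1)^-8·(-1)^-6 = +1.
v=23: a=23^1·(≡16), b=23^4·(≡6) mod 23; (16|23)=+1, (6|23)=+1; (−1)^{1·4·11}·(+1)^4·(+1)^1 = +1.
v=37: a=37^0·(≡27), b=37^-2·(≡14) mod 37; (27|37)=+1, (14|37)=-1; (−1)^{0·-2·18}·(+1)^-2·(-1)^0 = +1.
v=13: a=13^2·(≡10), b=13^2·(≡6) mod 13; (10|13)=+1, (6|13)=-1; (−1)^{2·2·6}·(+1)^2·(-1)^2 = +1.
v=∞: 3059 > 0 and -57 < 0  ⇒  (a,b)_∞ = +1.
v=2: v_2(a)=-4, v_2(b)=-8; units ≡ 3, 7 (mod 8); ε·ε+αω+βω = 1·1+-4·0+-8·1 ≡ 1  ⇒  (a,b)_2 = -1.
Ram(3059, -57) = {2, 3, 7, 19}; no ℚ_2-point on the conic.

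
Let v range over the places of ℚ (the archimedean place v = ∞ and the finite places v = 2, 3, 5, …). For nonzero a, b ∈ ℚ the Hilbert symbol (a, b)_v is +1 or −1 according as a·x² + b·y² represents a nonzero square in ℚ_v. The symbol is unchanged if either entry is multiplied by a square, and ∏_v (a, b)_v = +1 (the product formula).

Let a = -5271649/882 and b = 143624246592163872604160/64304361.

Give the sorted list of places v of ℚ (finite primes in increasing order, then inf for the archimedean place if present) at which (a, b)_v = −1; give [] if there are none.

Mod squares: a ≡ -36482, b ≡ 2650310. Check v ∈ {∞, 2, 3, 5, 7, 11, 13, 17, 19, 29, 31, 37}.
v=19: a=19^0·(≡9), b=19^1·(≡5) mod 19; (9|19)=+1, (5|19)=+1; (−1)^{0·1·9}·(+1)^1·(+1)^0 = +1.
v=17: a=17^3·(≡1), b=17^4·(≡6) mod 17; (1|17)=+1, (6|17)=-1; (−1)^{3·4·8}·(+1)^4·(-1)^3 = -1.
v=29: a=29^1·(≡21), b=29^3·(≡18) mod 29; (21|29)=-1, (18|29)=-1; (−1)^{1·3·14}·(-1)^3·(-1)^1 = +1.
v=13: a=13^0·(≡3), b=13^1·(≡10) mod 13; (3|13)=+1, (10|13)=+1; (−1)^{0·1·6}·(+1)^1·(+1)^0 = +1.
v=11: a=11^0·(≡1), b=11^-2·(≡4) mod 11; (1|11)=+1, (4|11)=+1; (−1)^{0·-2·5}·(+1)^-2·(+1)^0 = +1.
v=7: a=7^-2·(≡4), b=7^2·(≡3) mod 7; (4|7)=+1, (3|7)=-1; (−1)^{-2·2·3}·(+1)^2·(-1)^-2 = +1.
v=3: a=3^-2·(≡1), b=3^-12·(≡2) mod 3; (1|3)=+1, (2|3)=-1; (−1)^{-2·-12·1}·(+1)^-12·(-1)^-2 = +1.
v=∞: -36482 < 0 and 2650310 > 0  ⇒  (a,b)_∞ = +1.
v=2: v_2(a)=-1, v_2(b)=15; units ≡ 7, 3 (mod 8); ε·ε+αω+βω = 1·1+-1·1+15·0 ≡ 0  ⇒  (a,b)_2 = +1.
v=31: a=31^0·(≡4), b=31^2·(≡11) mod 31; (4|31)=+1, (11|31)=-1; (−1)^{0·2·15}·(+1)^2·(-1)^0 = +1.
v=37: a=37^1·(≡23), b=37^1·(≡24) mod 37; (23|37)=-1, (24|37)=-1; (−1)^{1·1·18}·(-1)^1·(-1)^1 = +1.
v=5: a=5^0·(≡3), b=5^1·(≡2) mod 5; (3|5)=-1, (2|5)=-1; (−1)^{0·1·2}·(-1)^1·(-1)^0 = -1.
(-36482, 2650310 / ℚ) ramifies at {5, 17}: a division algebra.

[5, 17]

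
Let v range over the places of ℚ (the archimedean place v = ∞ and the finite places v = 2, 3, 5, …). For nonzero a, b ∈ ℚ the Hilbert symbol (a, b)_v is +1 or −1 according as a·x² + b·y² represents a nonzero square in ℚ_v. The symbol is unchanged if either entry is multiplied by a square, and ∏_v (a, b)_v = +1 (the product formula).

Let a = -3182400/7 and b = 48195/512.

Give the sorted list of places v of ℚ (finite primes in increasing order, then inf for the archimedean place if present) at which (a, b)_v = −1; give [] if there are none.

[2, 5, 13, 17]

Mod squares: a ≡ -1547, b ≡ 1190. Check v ∈ {∞, 2, 3, 5, 7, 13, 17}.
v=2: v_2(a)=6, v_2(b)=-9; units ≡ 5, 3 (mod 8); ε·ε+αω+βω = 0·1+6·1+-9·1 ≡ 1  ⇒  (a,b)_2 = -1.
v=7: a=7^-1·(≡3), b=7^1·(≡4) mod 7; (3|7)=-1, (4|7)=+1; (−1)^{-1·1·3}·(-1)^1·(+1)^-1 = +1.
v=17: a=17^1·(≡3), b=17^1·(≡15) mod 17; (3|17)=-1, (15|17)=+1; (−1)^{1·1·8}·(-1)^1·(+1)^1 = -1.
v=5: a=5^2·(≡2), b=5^1·(≡2) mod 5; (2|5)=-1, (2|5)=-1; (−1)^{2·1·2}·(-1)^1·(-1)^2 = -1.
v=3: a=3^2·(≡1), b=3^4·(≡2) mod 3; (1|3)=+1, (2|3)=-1; (−1)^{2·4·1}·(+1)^4·(-1)^2 = +1.
v=∞: -1547 < 0 and 1190 > 0  ⇒  (a,b)_∞ = +1.
v=13: a=13^1·(≡6), b=13^0·(≡6) mod 13; (6|13)=-1, (6|13)=-1; (−1)^{1·0·6}·(-1)^0·(-1)^1 = -1.
Ram(-1547, 1190) = {2, 5, 13, 17}; no ℚ_2-point on the conic.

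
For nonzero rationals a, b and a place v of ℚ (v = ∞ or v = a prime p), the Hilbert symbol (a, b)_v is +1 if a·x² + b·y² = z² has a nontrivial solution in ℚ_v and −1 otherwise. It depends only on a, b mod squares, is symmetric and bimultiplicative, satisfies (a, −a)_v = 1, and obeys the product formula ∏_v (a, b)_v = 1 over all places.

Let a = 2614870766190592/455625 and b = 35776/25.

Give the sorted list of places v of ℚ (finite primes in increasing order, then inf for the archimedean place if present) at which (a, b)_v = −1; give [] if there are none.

[2, 7, 29, 43]

Mod squares: a ≡ 127687, b ≡ 559. Check v ∈ {∞, 2, 3, 5, 7, 13, 17, 29, 37, 43}.
v=3: a=3^-6·(≡1), b=3^0·(≡1) mod 3; (1|3)=+1, (1|3)=+1; (−1)^{-6·0·1}·(+1)^0·(+1)^-6 = +1.
v=43: a=43^2·(≡37), b=43^1·(≡35) mod 43; (37|43)=-1, (35|43)=+1; (−1)^{2·1·21}·(-1)^1·(+1)^2 = -1.
v=∞: 127687 > 0 and 559 > 0  ⇒  (a,b)_∞ = +1.
v=7: a=7^1·(≡6), b=7^0·(≡5) mod 7; (6|7)=-1, (5|7)=-1; (−1)^{1·0·3}·(-1)^0·(-1)^1 = -1.
v=29: a=29^1·(≡20), b=29^0·(≡17) mod 29; (20|29)=+1, (17|29)=-1; (−1)^{1·0·14}·(+1)^0·(-1)^1 = -1.
v=2: v_2(a)=16, v_2(b)=6; units ≡ 7, 7 (mod 8); ε·ε+αω+βω = 1·1+16·0+6·0 ≡ 1  ⇒  (a,b)_2 = -1.
v=13: a=13^2·(≡9), b=13^1·(≡4) mod 13; (9|13)=+1, (4|13)=+1; (−1)^{2·1·6}·(+1)^1·(+1)^2 = +1.
v=5: a=5^-4·(≡3), b=5^-2·(≡1) mod 5; (3|5)=-1, (1|5)=+1; (−1)^{-4·-2·2}·(-1)^-2·(+1)^-4 = +1.
v=37: a=37^1·(≡26), b=37^0·(≡28) mod 37; (26|37)=+1, (28|37)=+1; (−1)^{1·0·18}·(+1)^0·(+1)^1 = +1.
v=17: a=17^1·(≡7), b=17^0·(≡1) mod 17; (7|17)=-1, (1|17)=+1; (−1)^{1·0·8}·(-1)^0·(+1)^1 = +1.
(127687, 559 / ℚ) ramifies at {2, 7, 29, 43}: a division algebra.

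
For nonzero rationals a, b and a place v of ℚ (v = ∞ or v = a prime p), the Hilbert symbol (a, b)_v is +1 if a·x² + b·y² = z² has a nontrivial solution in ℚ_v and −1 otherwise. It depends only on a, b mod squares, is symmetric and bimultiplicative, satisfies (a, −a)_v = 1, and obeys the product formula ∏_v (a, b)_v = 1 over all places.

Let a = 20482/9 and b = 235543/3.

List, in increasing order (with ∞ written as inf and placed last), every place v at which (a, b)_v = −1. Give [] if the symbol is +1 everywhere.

[2, 19]

Mod squares: a ≡ 418, b ≡ 14421. Check v ∈ {∞, 2, 3, 7, 11, 19, 23}.
v=∞: 418 > 0 and 14421 > 0  ⇒  (a,b)_∞ = +1.
v=19: a=19^1·(≡10), b=19^1·(≡3) mod 19; (10|19)=-1, (3|19)=-1; (−1)^{1·1·9}·(-1)^1·(-1)^1 = -1.
v=3: a=3^-2·(≡1), b=3^-1·(≡1) mod 3; (1|3)=+1, (1|3)=+1; (−1)^{-2·-1·1}·(+1)^-1·(+1)^-2 = +1.
v=11: a=11^1·(≡4), b=11^1·(≡6) mod 11; (4|11)=+1, (6|11)=-1; (−1)^{1·1·5}·(+1)^1·(-1)^1 = +1.
v=23: a=23^0·(≡9), b=23^1·(≡2) mod 23; (9|23)=+1, (2|23)=+1; (−1)^{0·1·11}·(+1)^1·(+1)^0 = +1.
v=7: a=7^2·(≡6), b=7^2·(≡4) mod 7; (6|7)=-1, (4|7)=+1; (−1)^{2·2·3}·(-1)^2·(+1)^2 = +1.
v=2: v_2(a)=1, v_2(b)=0; units ≡ 1, 5 (mod 8); ε·ε+αω+βω = 0·0+1·1+0·0 ≡ 1  ⇒  (a,b)_2 = -1.
|Ram(418, 14421)| = 2, even; anisotropic at {2, 19}.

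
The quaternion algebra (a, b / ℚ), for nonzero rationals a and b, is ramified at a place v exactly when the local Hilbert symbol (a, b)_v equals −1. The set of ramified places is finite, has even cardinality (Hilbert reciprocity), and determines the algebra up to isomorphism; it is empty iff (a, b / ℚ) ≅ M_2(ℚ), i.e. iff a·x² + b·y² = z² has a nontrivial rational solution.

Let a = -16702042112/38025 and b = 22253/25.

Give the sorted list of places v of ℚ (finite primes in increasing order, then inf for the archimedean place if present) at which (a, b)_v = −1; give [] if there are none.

(a, b) ≡ (-4077647, 77) mod (ℚ^×)²; places V = {2, 3, 5, 7, 11, 13, 17, 19, 23, 31, 43, ∞}.
(a,b)_31: α=1, u≡22; β=0, v≡6 (mod 31); (22|31)=-1, (6|31)=-1; sign (−1)^0·-1^0·-1^1 = -1.
(a,b)_19: α=1, u≡17; β=0, v≡7 (mod 19); (17|19)=+1, (7|19)=+1; sign (−1)^0·+1^0·+1^1 = +1.
(a,b)_2: α=12, β=0; u≡1, v≡5 (mod 8); ε(u)ε(v)=0·0, αω(v)=12·1, βω(u)=0·0; sum ≡ 0  ⇒  +1.
(a,b)_13: α=-2, u≡6; β=0, v≡3 (mod 13); (6|13)=-1, (3|13)=+1; sign (−1)^0·-1^0·+1^-2 = +1.
(a,b)_∞: sgn(-4077647)=−, sgn(77)=+, so +1.
(a,b)_17: α=0, u≡6; β=2, v≡16 (mod 17); (6|17)=-1, (16|17)=+1; sign (−1)^0·-1^2·+1^0 = +1.
(a,b)_5: α=-2, u≡3; β=-2, v≡3 (mod 5); (3|5)=-1, (3|5)=-1; sign (−1)^0·-1^-2·-1^-2 = +1.
(a,b)_11: α=0, u≡4; β=1, v≡7 (mod 11); (4|11)=+1, (7|11)=-1; sign (−1)^0·+1^1·-1^0 = +1.
(a,b)_43: α=1, u≡8; β=0, v≡37 (mod 43); (8|43)=-1, (37|43)=-1; sign (−1)^0·-1^0·-1^1 = -1.
(a,b)_23: α=1, u≡6; β=0, v≡6 (mod 23); (6|23)=+1, (6|23)=+1; sign (−1)^0·+1^0·+1^1 = +1.
(a,b)_7: α=1, u≡5; β=1, v≡2 (mod 7); (5|7)=-1, (2|7)=+1; sign (−1)^1·-1^1·+1^1 = +1.
(a,b)_3: α=-2, u≡1; β=0, v≡2 (mod 3); (1|3)=+1, (2|3)=-1; sign (−1)^0·+1^0·-1^-2 = +1.
Ram(-4077647, 77) = {31, 43}; no ℚ_31-point on the conic.

[31, 43]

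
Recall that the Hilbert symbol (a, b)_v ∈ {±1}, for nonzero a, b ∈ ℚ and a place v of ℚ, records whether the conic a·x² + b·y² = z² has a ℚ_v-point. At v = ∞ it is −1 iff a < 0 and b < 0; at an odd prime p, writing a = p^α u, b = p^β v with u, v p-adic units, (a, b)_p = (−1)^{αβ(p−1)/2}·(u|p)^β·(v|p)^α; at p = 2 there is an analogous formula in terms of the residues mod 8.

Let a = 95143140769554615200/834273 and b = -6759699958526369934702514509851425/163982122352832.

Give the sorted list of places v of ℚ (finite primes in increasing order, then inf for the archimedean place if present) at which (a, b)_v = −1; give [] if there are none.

[2, 11, 19, 29, 37, 41]

(a, b) ≡ (38874, -131979) mod (ℚ^×)²; places V = {2, 3, 5, 7, 11, 17, 19, 29, 31, 37, 41, 47, 53, ∞}.
(a,b)_19: α=3, u≡13; β=6, v≡18 (mod 19); (13|19)=-1, (18|19)=-1; sign (−1)^0·-1^6·-1^3 = -1.
(a,b)_29: α=2, u≡15; β=5, v≡15 (mod 29); (15|29)=-1, (15|29)=-1; sign (−1)^0·-1^5·-1^2 = -1.
(a,b)_31: α=1, u≡8; β=2, v≡4 (mod 31); (8|31)=+1, (4|31)=+1; sign (−1)^0·+1^2·+1^1 = +1.
(a,b)_41: α=2, u≡13; β=3, v≡8 (mod 41); (13|41)=-1, (8|41)=+1; sign (−1)^0·-1^3·+1^2 = -1.
(a,b)_5: α=2, u≡1; β=2, v≡4 (mod 5); (1|5)=+1, (4|5)=+1; sign (−1)^0·+1^2·+1^2 = +1.
(a,b)_17: α=2, u≡6; β=4, v≡9 (mod 17); (6|17)=-1, (9|17)=+1; sign (−1)^0·-1^4·+1^2 = +1.
(a,b)_11: α=-1, u≡5; β=0, v≡2 (mod 11); (5|11)=+1, (2|11)=-1; sign (−1)^0·+1^0·-1^-1 = -1.
(a,b)_37: α=2, u≡2; β=3, v≡35 (mod 37); (2|37)=-1, (35|37)=-1; sign (−1)^0·-1^3·-1^2 = -1.
(a,b)_3: α=-3, u≡1; β=-1, v≡2 (mod 3); (1|3)=+1, (2|3)=-1; sign (−1)^1·+1^-1·-1^-3 = +1.
(a,b)_2: α=5, β=-6; u≡5, v≡5 (mod 8); ε(u)ε(v)=0·0, αω(v)=5·1, βω(u)=-6·1; sum ≡ 1  ⇒  -1.
(a,b)_∞: sgn(38874)=+, sgn(-131979)=−, so +1.
(a,b)_53: α=-2, u≡42; β=-4, v≡36 (mod 53); (42|53)=+1, (36|53)=+1; sign (−1)^0·+1^-4·+1^-2 = +1.
(a,b)_7: α=0, u≡6; β=-2, v≡3 (mod 7); (6|7)=-1, (3|7)=-1; sign (−1)^0·-1^-2·-1^0 = +1.
(a,b)_47: α=0, u≡33; β=-2, v≡19 (mod 47); (33|47)=-1, (19|47)=-1; sign (−1)^0·-1^-2·-1^0 = +1.
(38874, -131979 / ℚ) ramifies at {2, 11, 19, 29, 37, 41}: a division algebra.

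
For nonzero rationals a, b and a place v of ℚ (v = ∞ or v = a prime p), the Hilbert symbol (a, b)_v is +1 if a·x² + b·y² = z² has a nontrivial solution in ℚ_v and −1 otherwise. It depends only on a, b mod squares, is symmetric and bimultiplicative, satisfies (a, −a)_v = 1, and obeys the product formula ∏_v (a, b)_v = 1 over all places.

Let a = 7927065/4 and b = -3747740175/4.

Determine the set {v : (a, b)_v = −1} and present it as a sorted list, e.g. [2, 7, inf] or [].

(a, b) ≡ (185, -23) mod (ℚ^×)²; places V = {2, 3, 5, 23, 37, ∞}.
(a,b)_23: α=2, u≡3; β=3, v≡15 (mod 23); (3|23)=+1, (15|23)=-1; sign (−1)^0·+1^3·-1^2 = +1.
(a,b)_5: α=1, u≡2; β=2, v≡2 (mod 5); (2|5)=-1, (2|5)=-1; sign (−1)^0·-1^2·-1^1 = -1.
(a,b)_2: α=-2, β=-2; u≡1, v≡1 (mod 8); ε(u)ε(v)=0·0, αω(v)=-2·0, βω(u)=-2·0; sum ≡ 0  ⇒  +1.
(a,b)_∞: sgn(185)=+, sgn(-23)=−, so +1.
(a,b)_37: α=1, u≡13; β=2, v≡23 (mod 37); (13|37)=-1, (23|37)=-1; sign (−1)^0·-1^2·-1^1 = -1.
(a,b)_3: α=4, u≡2; β=2, v≡1 (mod 3); (2|3)=-1, (1|3)=+1; sign (−1)^0·-1^2·+1^4 = +1.
(185, -23 / ℚ) ramifies at {5, 37}: a division algebra.

[5, 37]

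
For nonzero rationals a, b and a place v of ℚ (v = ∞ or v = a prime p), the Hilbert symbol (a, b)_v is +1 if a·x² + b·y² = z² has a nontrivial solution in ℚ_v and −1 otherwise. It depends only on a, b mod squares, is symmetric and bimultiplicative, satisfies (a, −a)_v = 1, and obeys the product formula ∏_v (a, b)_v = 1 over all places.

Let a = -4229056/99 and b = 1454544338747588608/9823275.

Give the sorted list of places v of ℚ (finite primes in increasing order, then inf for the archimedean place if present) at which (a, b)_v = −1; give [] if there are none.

[11, 13]

Mod squares: a ≡ -4301, b ≡ 55913. Check v ∈ {∞, 2, 3, 5, 7, 11, 13, 17, 23}.
v=23: a=23^1·(≡15), b=23^3·(≡1) mod 23; (15|23)=-1, (1|23)=+1; (−1)^{1·3·11}·(-1)^3·(+1)^1 = +1.
v=3: a=3^-2·(≡1), b=3^-6·(≡2) mod 3; (1|3)=+1, (2|3)=-1; (−1)^{-2·-6·1}·(+1)^-6·(-1)^-2 = +1.
v=∞: -4301 < 0 and 55913 > 0  ⇒  (a,b)_∞ = +1.
v=13: a=13^2·(≡5), b=13^5·(≡6) mod 13; (5|13)=-1, (6|13)=-1; (−1)^{2·5·6}·(-1)^5·(-1)^2 = -1.
v=17: a=17^1·(≡8), b=17^3·(≡13) mod 17; (8|17)=+1, (13|17)=+1; (−1)^{1·3·8}·(+1)^3·(+1)^1 = +1.
v=5: a=5^0·(≡1), b=5^-2·(≡3) mod 5; (1|5)=+1, (3|5)=-1; (−1)^{0·-2·2}·(+1)^-2·(-1)^0 = +1.
v=2: v_2(a)=6, v_2(b)=16; units ≡ 3, 1 (mod 8); ε·ε+αω+βω = 1·0+6·0+16·1 ≡ 0  ⇒  (a,b)_2 = +1.
v=7: a=7^0·(≡1), b=7^-2·(≡1) mod 7; (1|7)=+1, (1|7)=+1; (−1)^{0·-2·3}·(+1)^-2·(+1)^0 = +1.
v=11: a=11^-1·(≡9), b=11^-1·(≡3) mod 11; (9|11)=+1, (3|11)=+1; (−1)^{-1·-1·5}·(+1)^-1·(+1)^-1 = -1.
Ram(-4301, 55913) = {11, 13}; no ℚ_11-point on the conic.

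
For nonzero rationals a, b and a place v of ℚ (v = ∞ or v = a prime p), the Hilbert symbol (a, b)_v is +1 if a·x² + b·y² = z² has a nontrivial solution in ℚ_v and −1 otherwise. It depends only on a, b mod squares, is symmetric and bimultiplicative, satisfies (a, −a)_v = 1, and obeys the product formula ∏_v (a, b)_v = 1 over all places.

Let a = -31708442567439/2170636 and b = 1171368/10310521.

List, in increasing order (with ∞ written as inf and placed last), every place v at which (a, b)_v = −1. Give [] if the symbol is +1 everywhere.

[2, 17, 19, 29]

(a, b) ≡ (-28101, 32538) mod (ℚ^×)²; places V = {2, 3, 11, 13, 17, 19, 29, ∞}.
(a,b)_∞: sgn(-28101)=−, sgn(32538)=+, so +1.
(a,b)_19: α=-1, u≡8; β=-2, v≡14 (mod 19); (8|19)=-1, (14|19)=-1; sign (−1)^0·-1^-2·-1^-1 = -1.
(a,b)_3: α=7, u≡2; β=3, v≡1 (mod 3); (2|3)=-1, (1|3)=+1; sign (−1)^1·-1^3·+1^7 = +1.
(a,b)_17: α=3, u≡8; β=1, v≡5 (mod 17); (8|17)=+1, (5|17)=-1; sign (−1)^0·+1^1·-1^3 = -1.
(a,b)_11: α=2, u≡1; β=1, v≡8 (mod 11); (1|11)=+1, (8|11)=-1; sign (−1)^0·+1^1·-1^2 = +1.
(a,b)_2: α=-2, β=3; u≡3, v≡5 (mod 8); ε(u)ε(v)=1·0, αω(v)=-2·1, βω(u)=3·1; sum ≡ 1  ⇒  -1.
(a,b)_13: α=-4, u≡7; β=-4, v≡12 (mod 13); (7|13)=-1, (12|13)=+1; sign (−1)^0·-1^-4·+1^-4 = +1.
(a,b)_29: α=3, u≡10; β=1, v≡4 (mod 29); (10|29)=-1, (4|29)=+1; sign (−1)^0·-1^1·+1^3 = -1.
(-28101, 32538 / ℚ) ramifies at {2, 17, 19, 29}: a division algebra.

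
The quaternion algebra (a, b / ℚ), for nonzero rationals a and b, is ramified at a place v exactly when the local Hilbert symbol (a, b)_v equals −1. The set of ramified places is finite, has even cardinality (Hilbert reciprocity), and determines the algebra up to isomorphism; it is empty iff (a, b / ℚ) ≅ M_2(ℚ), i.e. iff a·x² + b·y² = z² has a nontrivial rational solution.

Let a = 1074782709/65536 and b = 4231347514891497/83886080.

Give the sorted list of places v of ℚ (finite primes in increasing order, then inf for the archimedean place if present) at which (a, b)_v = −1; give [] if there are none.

Mod squares: a ≡ 14421, b ≡ 1365. Check v ∈ {∞, 2, 3, 5, 7, 11, 13, 19, 23}.
v=∞: 14421 > 0 and 1365 > 0  ⇒  (a,b)_∞ = +1.
v=13: a=13^2·(≡3), b=13^3·(≡3) mod 13; (3|13)=+1, (3|13)=+1; (−1)^{2·3·6}·(+1)^3·(+1)^2 = +1.
v=7: a=7^2·(≡1), b=7^3·(≡3) mod 7; (1|7)=+1, (3|7)=-1; (−1)^{2·3·3}·(+1)^3·(-1)^2 = +1.
v=2: v_2(a)=-16, v_2(b)=-24; units ≡ 5, 5 (mod 8); ε·ε+αω+βω = 0·0+-16·1+-24·1 ≡ 0  ⇒  (a,b)_2 = +1.
v=5: a=5^0·(≡4), b=5^-1·(≡2) mod 5; (4|5)=+1, (2|5)=-1; (−1)^{0·-1·2}·(+1)^-1·(-1)^0 = +1.
v=3: a=3^3·(≡1), b=3^5·(≡2) mod 3; (1|3)=+1, (2|3)=-1; (−1)^{3·5·1}·(+1)^5·(-1)^3 = +1.
v=23: a=23^1·(≡6), b=23^2·(≡2) mod 23; (6|23)=+1, (2|23)=+1; (−1)^{1·2·11}·(+1)^2·(+1)^1 = +1.
v=19: a=19^1·(≡13), b=19^2·(≡6) mod 19; (13|19)=-1, (6|19)=+1; (−1)^{1·2·9}·(-1)^2·(+1)^1 = +1.
v=11: a=11^1·(≡7), b=11^2·(≡4) mod 11; (7|11)=-1, (4|11)=+1; (−1)^{1·2·5}·(-1)^2·(+1)^1 = +1.
Ram(a, b) = ∅: the form 14421·x² + 1365·y² − z² is isotropic over every ℚ_v, so by Hasse–Minkowski it is isotropic over ℚ.

[]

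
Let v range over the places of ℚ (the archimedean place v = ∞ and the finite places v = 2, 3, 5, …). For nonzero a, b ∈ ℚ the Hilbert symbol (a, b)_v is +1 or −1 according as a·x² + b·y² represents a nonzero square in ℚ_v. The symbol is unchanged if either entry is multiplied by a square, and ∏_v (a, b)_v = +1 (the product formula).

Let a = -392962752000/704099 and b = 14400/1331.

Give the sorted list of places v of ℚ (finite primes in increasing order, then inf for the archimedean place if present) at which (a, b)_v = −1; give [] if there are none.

(a, b) ≡ (-170170, 11) mod (ℚ^×)²; places V = {2, 3, 5, 7, 11, 13, 17, 23, ∞}.
(a,b)_7: α=3, u≡4; β=0, v≡1 (mod 7); (4|7)=+1, (1|7)=+1; sign (−1)^0·+1^0·+1^3 = +1.
(a,b)_5: α=3, u≡1; β=2, v≡1 (mod 5); (1|5)=+1, (1|5)=+1; sign (−1)^0·+1^2·+1^3 = +1.
(a,b)_17: α=1, u≡7; β=0, v≡7 (mod 17); (7|17)=-1, (7|17)=-1; sign (−1)^0·-1^0·-1^1 = -1.
(a,b)_11: α=-3, u≡6; β=-3, v≡1 (mod 11); (6|11)=-1, (1|11)=+1; sign (−1)^1·-1^-3·+1^-3 = +1.
(a,b)_3: α=4, u≡2; β=2, v≡2 (mod 3); (2|3)=-1, (2|3)=-1; sign (−1)^0·-1^2·-1^4 = +1.
(a,b)_13: α=1, u≡3; β=0, v≡7 (mod 13); (3|13)=+1, (7|13)=-1; sign (−1)^0·+1^0·-1^1 = -1.
(a,b)_∞: sgn(-170170)=−, sgn(11)=+, so +1.
(a,b)_23: α=-2, u≡19; β=0, v≡7 (mod 23); (19|23)=-1, (7|23)=-1; sign (−1)^0·-1^0·-1^-2 = +1.
(a,b)_2: α=9, β=6; u≡3, v≡3 (mod 8); ε(u)ε(v)=1·1, αω(v)=9·1, βω(u)=6·1; sum ≡ 0  ⇒  +1.
|Ram(-170170, 11)| = 2, even; anisotropic at {13, 17}.

[13, 17]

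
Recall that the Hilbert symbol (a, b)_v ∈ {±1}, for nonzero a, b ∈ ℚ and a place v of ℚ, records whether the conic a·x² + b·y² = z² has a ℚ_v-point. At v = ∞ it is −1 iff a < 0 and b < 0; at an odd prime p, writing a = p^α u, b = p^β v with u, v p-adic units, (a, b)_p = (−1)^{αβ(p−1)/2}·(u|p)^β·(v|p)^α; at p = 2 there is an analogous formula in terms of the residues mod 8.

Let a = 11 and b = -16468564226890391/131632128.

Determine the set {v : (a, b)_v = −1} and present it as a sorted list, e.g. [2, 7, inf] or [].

[2, 3, 11, 17]

(a, b) ≡ (11, -357) mod (ℚ^×)²; places V = {2, 3, 7, 11, 17, 19, 23, 43, ∞}.
(a,b)_7: α=0, u≡4; β=3, v≡6 (mod 7); (4|7)=+1, (6|7)=-1; sign (−1)^0·+1^3·-1^0 = +1.
(a,b)_∞: sgn(11)=+, sgn(-357)=−, so +1.
(a,b)_19: α=0, u≡11; β=2, v≡16 (mod 19); (11|19)=+1, (16|19)=+1; sign (−1)^0·+1^2·+1^0 = +1.
(a,b)_43: α=0, u≡11; β=2, v≡37 (mod 43); (11|43)=+1, (37|43)=-1; sign (−1)^0·+1^2·-1^0 = +1.
(a,b)_3: α=0, u≡2; β=-5, v≡1 (mod 3); (2|3)=-1, (1|3)=+1; sign (−1)^0·-1^-5·+1^0 = -1.
(a,b)_2: α=0, β=-10; u≡3, v≡3 (mod 8); ε(u)ε(v)=1·1, αω(v)=0·1, βω(u)=-10·1; sum ≡ 1  ⇒  -1.
(a,b)_11: α=1, u≡1; β=4, v≡6 (mod 11); (1|11)=+1, (6|11)=-1; sign (−1)^0·+1^4·-1^1 = -1.
(a,b)_17: α=0, u≡11; β=3, v≡15 (mod 17); (11|17)=-1, (15|17)=+1; sign (−1)^0·-1^3·+1^0 = -1.
(a,b)_23: α=0, u≡11; β=-2, v≡14 (mod 23); (11|23)=-1, (14|23)=-1; sign (−1)^0·-1^-2·-1^0 = +1.
Ram(11, -357) = {2, 3, 11, 17}; no ℚ_2-point on the conic.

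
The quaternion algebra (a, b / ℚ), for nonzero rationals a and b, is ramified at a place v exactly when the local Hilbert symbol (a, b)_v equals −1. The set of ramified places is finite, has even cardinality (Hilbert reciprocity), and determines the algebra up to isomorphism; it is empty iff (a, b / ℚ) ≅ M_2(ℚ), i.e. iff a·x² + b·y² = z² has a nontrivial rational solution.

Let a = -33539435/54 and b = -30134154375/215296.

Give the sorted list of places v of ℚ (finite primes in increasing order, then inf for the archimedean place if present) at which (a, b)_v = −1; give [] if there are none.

(a, b) ≡ (-57810, -10127) mod (ℚ^×)²; places V = {2, 3, 5, 13, 19, 23, 29, 41, 47, 59, ∞}.
(a,b)_19: α=0, u≡9; β=1, v≡14 (mod 19); (9|19)=+1, (14|19)=-1; sign (−1)^0·+1^1·-1^0 = +1.
(a,b)_29: α=0, u≡9; β=-2, v≡9 (mod 29); (9|29)=+1, (9|29)=+1; sign (−1)^0·+1^-2·+1^0 = +1.
(a,b)_13: α=0, u≡3; β=1, v≡1 (mod 13); (3|13)=+1, (1|13)=+1; sign (−1)^0·+1^1·+1^0 = +1.
(a,b)_2: α=-1, β=-8; u≡7, v≡1 (mod 8); ε(u)ε(v)=1·0, αω(v)=-1·0, βω(u)=-8·0; sum ≡ 0  ⇒  +1.
(a,b)_47: α=1, u≡33; β=0, v≡16 (mod 47); (33|47)=-1, (16|47)=+1; sign (−1)^0·-1^0·+1^1 = +1.
(a,b)_3: α=-3, u≡2; β=2, v≡1 (mod 3); (2|3)=-1, (1|3)=+1; sign (−1)^0·-1^2·+1^-3 = +1.
(a,b)_41: α=1, u≡25; β=1, v≡31 (mod 41); (25|41)=+1, (31|41)=+1; sign (−1)^0·+1^1·+1^1 = +1.
(a,b)_23: α=0, u≡2; β=2, v≡13 (mod 23); (2|23)=+1, (13|23)=+1; sign (−1)^0·+1^2·+1^0 = +1.
(a,b)_59: α=2, u≡39; β=0, v≡9 (mod 59); (39|59)=-1, (9|59)=+1; sign (−1)^0·-1^0·+1^2 = +1.
(a,b)_∞: sgn(-57810)=−, sgn(-10127)=−, so -1.
(a,b)_5: α=1, u≡2; β=4, v≡3 (mod 5); (2|5)=-1, (3|5)=-1; sign (−1)^0·-1^4·-1^1 = -1.
(-57810, -10127 / ℚ) ramifies at {5, ∞}: a division algebra.

[5, inf]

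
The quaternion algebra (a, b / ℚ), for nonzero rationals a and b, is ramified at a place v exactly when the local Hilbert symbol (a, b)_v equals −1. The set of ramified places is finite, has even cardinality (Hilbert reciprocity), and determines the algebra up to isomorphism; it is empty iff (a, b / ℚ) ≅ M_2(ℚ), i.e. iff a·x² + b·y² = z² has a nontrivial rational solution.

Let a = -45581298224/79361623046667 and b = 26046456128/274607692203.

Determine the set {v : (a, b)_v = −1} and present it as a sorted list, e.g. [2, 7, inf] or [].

Mod squares: a ≡ -33, b ≡ 231. Check v ∈ {∞, 2, 3, 7, 11, 13, 17, 19, 37}.
v=13: a=13^-2·(≡2), b=13^-2·(≡4) mod 13; (2|13)=-1, (4|13)=+1; (−1)^{-2·-2·6}·(-1)^-2·(+1)^-2 = +1.
v=37: a=37^-4·(≡30), b=37^-4·(≡9) mod 37; (30|37)=+1, (9|37)=+1; (−1)^{-4·-4·18}·(+1)^-4·(+1)^-4 = +1.
v=3: a=3^-1·(≡1), b=3^-1·(≡2) mod 3; (1|3)=+1, (2|3)=-1; (−1)^{-1·-1·1}·(+1)^-1·(-1)^-1 = +1.
v=2: v_2(a)=4, v_2(b)=6; units ≡ 7, 7 (mod 8); ε·ε+αω+βω = 1·1+4·0+6·0 ≡ 1  ⇒  (a,b)_2 = -1.
v=∞: -33 < 0 and 231 > 0  ⇒  (a,b)_∞ = +1.
v=7: a=7^2·(≡4), b=7^1·(≡3) mod 7; (4|7)=+1, (3|7)=-1; (−1)^{2·1·3}·(+1)^1·(-1)^2 = +1.
v=19: a=19^2·(≡16), b=19^2·(≡15) mod 19; (16|19)=+1, (15|19)=-1; (−1)^{2·2·9}·(+1)^2·(-1)^2 = +1.
v=17: a=17^-4·(≡16), b=17^-2·(≡3) mod 17; (16|17)=+1, (3|17)=-1; (−1)^{-4·-2·8}·(+1)^-2·(-1)^-4 = +1.
v=11: a=11^5·(≡10), b=11^5·(≡8) mod 11; (10|11)=-1, (8|11)=-1; (−1)^{5·5·5}·(-1)^5·(-1)^5 = -1.
|Ram(-33, 231)| = 2, even; anisotropic at {2, 11}.

[2, 11]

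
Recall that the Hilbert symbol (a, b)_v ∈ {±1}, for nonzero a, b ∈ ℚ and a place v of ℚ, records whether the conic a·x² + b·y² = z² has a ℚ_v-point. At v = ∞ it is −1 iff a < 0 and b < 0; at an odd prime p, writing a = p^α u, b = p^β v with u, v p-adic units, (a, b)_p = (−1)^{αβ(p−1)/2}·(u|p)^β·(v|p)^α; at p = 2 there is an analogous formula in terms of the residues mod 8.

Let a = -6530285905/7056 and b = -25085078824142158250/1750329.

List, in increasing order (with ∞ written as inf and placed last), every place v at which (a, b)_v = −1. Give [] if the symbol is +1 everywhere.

[2, inf]

(a, b) ≡ (-1105, -170) mod (ℚ^×)²; places V = {2, 3, 5, 7, 11, 13, 17, ∞}.
(a,b)_17: α=3, u≡11; β=5, v≡11 (mod 17); (11|17)=-1, (11|17)=-1; sign (−1)^0·-1^5·-1^3 = +1.
(a,b)_3: α=-2, u≡2; β=-6, v≡1 (mod 3); (2|3)=-1, (1|3)=+1; sign (−1)^0·-1^-6·+1^-2 = +1.
(a,b)_5: α=1, u≡4; β=3, v≡1 (mod 5); (4|5)=+1, (1|5)=+1; sign (−1)^0·+1^3·+1^1 = +1.
(a,b)_2: α=-4, β=1; u≡7, v≡3 (mod 8); ε(u)ε(v)=1·1, αω(v)=-4·1, βω(u)=1·0; sum ≡ 1  ⇒  -1.
(a,b)_11: α=2, u≡10; β=4, v≡8 (mod 11); (10|11)=-1, (8|11)=-1; sign (−1)^0·-1^4·-1^2 = +1.
(a,b)_13: α=3, u≡2; β=6, v≡3 (mod 13); (2|13)=-1, (3|13)=+1; sign (−1)^0·-1^6·+1^3 = +1.
(a,b)_7: α=-2, u≡1; β=-4, v≡5 (mod 7); (1|7)=+1, (5|7)=-1; sign (−1)^0·+1^-4·-1^-2 = +1.
(a,b)_∞: sgn(-1105)=−, sgn(-170)=−, so -1.
Ram(-1105, -170) = {2, ∞}; no ℚ_2-point on the conic.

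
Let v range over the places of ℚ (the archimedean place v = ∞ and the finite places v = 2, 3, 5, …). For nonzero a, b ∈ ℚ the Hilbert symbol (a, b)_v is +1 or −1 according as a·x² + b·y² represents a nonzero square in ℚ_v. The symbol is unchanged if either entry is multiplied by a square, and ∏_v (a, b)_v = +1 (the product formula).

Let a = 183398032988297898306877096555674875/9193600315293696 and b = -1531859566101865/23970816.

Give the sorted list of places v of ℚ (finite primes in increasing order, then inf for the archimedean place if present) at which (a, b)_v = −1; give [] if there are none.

[2, 5, 7, 29]

Mod squares: a ≡ 1595, b ≡ -385. Check v ∈ {∞, 2, 3, 5, 7, 11, 13, 17, 29, 37}.
v=11: a=11^7·(≡7), b=11^3·(≡3) mod 11; (7|11)=-1, (3|11)=+1; (−1)^{7·3·5}·(-1)^3·(+1)^7 = +1.
v=13: a=13^8·(≡9), b=13^4·(≡8) mod 13; (9|13)=+1, (8|13)=-1; (−1)^{8·4·6}·(+1)^4·(-1)^8 = +1.
v=7: a=7^4·(≡6), b=7^1·(≡4) mod 7; (6|7)=-1, (4|7)=+1; (−1)^{4·1·3}·(-1)^1·(+1)^4 = -1.
v=∞: 1595 > 0 and -385 < 0  ⇒  (a,b)_∞ = +1.
v=3: a=3^-8·(≡2), b=3^-4·(≡2) mod 3; (2|3)=-1, (2|3)=-1; (−1)^{-8·-4·1}·(-1)^-4·(-1)^-8 = +1.
v=2: v_2(a)=-24, v_2(b)=-10; units ≡ 3, 7 (mod 8); ε·ε+αω+βω = 1·1+-24·0+-10·1 ≡ 1  ⇒  (a,b)_2 = -1.
v=17: a=17^-4·(≡14), b=17^-2·(≡14) mod 17; (14|17)=-1, (14|17)=-1; (−1)^{-4·-2·8}·(-1)^-2·(-1)^-4 = +1.
v=37: a=37^4·(≡9), b=37^2·(≡15) mod 37; (9|37)=+1, (15|37)=-1; (−1)^{4·2·18}·(+1)^2·(-1)^4 = +1.
v=5: a=5^3·(≡4), b=5^1·(≡2) mod 5; (4|5)=+1, (2|5)=-1; (−1)^{3·1·2}·(+1)^1·(-1)^3 = -1.
v=29: a=29^5·(≡21), b=29^2·(≡21) mod 29; (21|29)=-1, (21|29)=-1; (−1)^{5·2·14}·(-1)^2·(-1)^5 = -1.
|Ram(1595, -385)| = 4, even; anisotropic at {2, 5, 7, 29}.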